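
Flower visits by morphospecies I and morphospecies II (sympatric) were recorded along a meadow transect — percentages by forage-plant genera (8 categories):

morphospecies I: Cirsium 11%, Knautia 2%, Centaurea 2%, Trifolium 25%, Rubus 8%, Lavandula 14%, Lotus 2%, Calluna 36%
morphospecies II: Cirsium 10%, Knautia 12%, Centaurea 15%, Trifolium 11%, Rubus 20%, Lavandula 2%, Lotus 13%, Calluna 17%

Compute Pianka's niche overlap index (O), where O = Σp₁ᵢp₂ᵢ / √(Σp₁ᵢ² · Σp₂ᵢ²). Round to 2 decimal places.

Convert percentages to proportions (divide by 100).
Σ p₁ᵢp₂ᵢ = 0.0110 + 0.0024 + 0.0030 + 0.0275 + 0.0160 + 0.0028 + 0.0026 + 0.0612 = 0.1265
Σp_1ᵢ² = 0.11² + 0.02² + 0.02² + 0.25² + 0.08² + 0.14² + 0.02² + 0.36² = 0.0121 + 0.0004 + 0.0004 + 0.0625 + 0.0064 + 0.0196 + 0.0004 + 0.1296 = 0.2314
Σp_2ᵢ² = 0.10² + 0.12² + 0.15² + 0.11² + 0.20² + 0.02² + 0.13² + 0.17² = 0.0100 + 0.0144 + 0.0225 + 0.0121 + 0.0400 + 0.0004 + 0.0169 + 0.0289 = 0.1452
O = 0.1265 / √(0.2314 × 0.1452) = 0.1265 / 0.18330 = 0.6901

0.69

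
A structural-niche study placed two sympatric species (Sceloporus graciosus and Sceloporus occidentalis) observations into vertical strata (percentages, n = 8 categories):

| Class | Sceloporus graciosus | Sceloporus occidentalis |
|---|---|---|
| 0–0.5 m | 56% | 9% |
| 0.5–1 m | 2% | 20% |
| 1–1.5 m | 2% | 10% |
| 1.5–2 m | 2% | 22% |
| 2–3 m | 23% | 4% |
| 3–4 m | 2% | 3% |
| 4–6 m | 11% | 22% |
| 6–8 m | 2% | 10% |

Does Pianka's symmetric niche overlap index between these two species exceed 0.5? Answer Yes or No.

No

Convert percentages to proportions (divide by 100).
Σ p₁ᵢp₂ᵢ = 0.0504 + 0.0040 + 0.0020 + 0.0044 + 0.0092 + 0.0006 + 0.0242 + 0.0020 = 0.0968
Σp_1ᵢ² = 0.56² + 0.02² + 0.02² + 0.02² + 0.23² + 0.02² + 0.11² + 0.02² = 0.3136 + 0.0004 + 0.0004 + 0.0004 + 0.0529 + 0.0004 + 0.0121 + 0.0004 = 0.3806
Σp_2ᵢ² = 0.09² + 0.20² + 0.10² + 0.22² + 0.04² + 0.03² + 0.22² + 0.10² = 0.0081 + 0.0400 + 0.0100 + 0.0484 + 0.0016 + 0.0009 + 0.0484 + 0.0100 = 0.1674
O = 0.0968 / √(0.3806 × 0.1674) = 0.0968 / 0.25241 = 0.3835
O = 0.3835 < 0.5 → No.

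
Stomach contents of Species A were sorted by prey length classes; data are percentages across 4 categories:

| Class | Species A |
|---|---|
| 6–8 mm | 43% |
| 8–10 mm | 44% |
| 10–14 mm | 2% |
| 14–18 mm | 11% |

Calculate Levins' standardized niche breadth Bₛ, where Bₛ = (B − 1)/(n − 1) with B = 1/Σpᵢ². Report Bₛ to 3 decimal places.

0.519

Convert percentages to proportions (divide by 100).
Σpᵢ² = 0.43² + 0.44² + 0.02² + 0.11² = 0.1849 + 0.1936 + 0.0004 + 0.0121 = 0.3910
B = 1 / 0.3910 = 2.55754
Bₛ = (B − 1)/(n − 1) = (2.55754 − 1)/(4 − 1) = 1.55754/3 = 0.51918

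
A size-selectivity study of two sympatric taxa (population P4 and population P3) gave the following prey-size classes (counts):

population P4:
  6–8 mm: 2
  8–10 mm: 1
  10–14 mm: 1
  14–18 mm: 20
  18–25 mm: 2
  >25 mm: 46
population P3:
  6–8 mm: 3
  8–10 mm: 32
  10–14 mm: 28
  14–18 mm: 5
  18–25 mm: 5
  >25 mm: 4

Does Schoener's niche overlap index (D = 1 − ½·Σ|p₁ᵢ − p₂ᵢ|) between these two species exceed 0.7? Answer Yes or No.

Proportions for population P4 (n=72): 2/72=0.0278, 1/72=0.0139, 1/72=0.0139, 20/72=0.2778, 2/72=0.0278, 46/72=0.6389
Proportions for population P3 (n=77): 3/77=0.0390, 32/77=0.4156, 28/77=0.3636, 5/77=0.0649, 5/77=0.0649, 4/77=0.0519
Σ|p₁ᵢ − p₂ᵢ| = 0.0112 + 0.4017 + 0.3497 + 0.2129 + 0.0371 + 0.5870 = 1.5996
D = 1 − ½ × 1.5996 = 1 − 0.79980 = 0.20020
D = 0.20020 < 0.7 → No.

No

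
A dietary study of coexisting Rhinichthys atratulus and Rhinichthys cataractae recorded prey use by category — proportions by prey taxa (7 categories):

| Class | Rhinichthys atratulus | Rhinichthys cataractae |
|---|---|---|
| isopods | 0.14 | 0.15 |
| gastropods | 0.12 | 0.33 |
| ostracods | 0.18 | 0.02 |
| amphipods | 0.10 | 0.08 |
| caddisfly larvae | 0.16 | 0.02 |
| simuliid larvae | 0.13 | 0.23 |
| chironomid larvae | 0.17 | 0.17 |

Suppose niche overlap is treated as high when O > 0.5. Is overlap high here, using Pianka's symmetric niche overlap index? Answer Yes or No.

Yes

Σ p₁ᵢp₂ᵢ = 0.0210 + 0.0396 + 0.0036 + 0.0080 + 0.0032 + 0.0299 + 0.0289 = 0.1342
Σp_1ᵢ² = 0.14² + 0.12² + 0.18² + 0.10² + 0.16² + 0.13² + 0.17² = 0.0196 + 0.0144 + 0.0324 + 0.0100 + 0.0256 + 0.0169 + 0.0289 = 0.1478
Σp_2ᵢ² = 0.15² + 0.33² + 0.02² + 0.08² + 0.02² + 0.23² + 0.17² = 0.0225 + 0.1089 + 0.0004 + 0.0064 + 0.0004 + 0.0529 + 0.0289 = 0.2204
O = 0.1342 / √(0.1478 × 0.2204) = 0.1342 / 0.18049 = 0.7435
O = 0.7435 > 0.5 → Yes.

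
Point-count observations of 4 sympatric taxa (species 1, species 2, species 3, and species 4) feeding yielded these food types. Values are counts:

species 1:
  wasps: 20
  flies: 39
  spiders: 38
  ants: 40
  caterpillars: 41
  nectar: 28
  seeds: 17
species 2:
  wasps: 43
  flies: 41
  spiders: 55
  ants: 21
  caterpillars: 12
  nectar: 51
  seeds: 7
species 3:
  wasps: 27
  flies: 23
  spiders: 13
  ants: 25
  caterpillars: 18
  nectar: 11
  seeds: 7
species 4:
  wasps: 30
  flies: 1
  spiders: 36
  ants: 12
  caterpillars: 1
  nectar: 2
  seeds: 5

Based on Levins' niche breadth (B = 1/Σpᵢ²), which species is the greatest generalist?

species 1

Proportions for species 1 (n=223): 20/223=0.0897, 39/223=0.1749, 38/223=0.1704, 40/223=0.1794, 41/223=0.1839, 28/223=0.1256, 17/223=0.0762
Proportions for species 2 (n=230): 43/230=0.1870, 41/230=0.1783, 55/230=0.2391, 21/230=0.0913, 12/230=0.0522, 51/230=0.2217, 7/230=0.0304
Proportions for species 3 (n=124): 27/124=0.2177, 23/124=0.1855, 13/124=0.1048, 25/124=0.2016, 18/124=0.1452, 11/124=0.0887, 7/124=0.0565
Proportions for species 4 (n=87): 30/87=0.3448, 1/87=0.0115, 36/87=0.4138, 12/87=0.1379, 1/87=0.0115, 2/87=0.0230, 5/87=0.0575
Σp_1ᵢ² = 0.0897² + 0.1749² + 0.1704² + 0.1794² + 0.1839² + 0.1256² + 0.0762² = 0.008046 + 0.030590 + 0.029036 + 0.032184 + 0.033819 + 0.015775 + 0.005806 = 0.155256
B_1 = 1 / 0.155256 = 6.4410
Σp_2ᵢ² = 0.1870² + 0.1783² + 0.2391² + 0.0913² + 0.0522² + 0.2217² + 0.0304² = 0.034969 + 0.031791 + 0.057169 + 0.008336 + 0.002725 + 0.049151 + 0.000924 = 0.185065
B_2 = 1 / 0.185065 = 5.4035
Σp_3ᵢ² = 0.2177² + 0.1855² + 0.1048² + 0.2016² + 0.1452² + 0.0887² + 0.0565² = 0.047393 + 0.034410 + 0.010983 + 0.040643 + 0.021083 + 0.007868 + 0.003192 = 0.165572
B_3 = 1 / 0.165572 = 6.0397
Σp_4ᵢ² = 0.3448² + 0.0115² + 0.4138² + 0.1379² + 0.0115² + 0.0230² + 0.0575² = 0.118887 + 0.000132 + 0.171230 + 0.019016 + 0.000132 + 0.000529 + 0.003306 = 0.313232
B_4 = 1 / 0.313232 = 3.1925
Highest B → broadest niche (most generalist): species 1 (B = 6.44).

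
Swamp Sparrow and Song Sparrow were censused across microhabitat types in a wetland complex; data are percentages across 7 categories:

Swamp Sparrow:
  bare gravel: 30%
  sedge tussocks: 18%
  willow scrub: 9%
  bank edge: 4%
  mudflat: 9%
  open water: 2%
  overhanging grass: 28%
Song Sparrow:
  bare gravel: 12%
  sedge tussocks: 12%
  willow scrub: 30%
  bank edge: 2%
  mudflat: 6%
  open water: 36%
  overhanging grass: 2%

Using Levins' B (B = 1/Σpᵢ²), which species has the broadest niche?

Convert percentages to proportions (divide by 100).
Σp_Swamᵢ² = 0.30² + 0.18² + 0.09² + 0.04² + 0.09² + 0.02² + 0.28² = 0.0900 + 0.0324 + 0.0081 + 0.0016 + 0.0081 + 0.0004 + 0.0784 = 0.2190
B_Swam = 1 / 0.2190 = 4.5662
Σp_Songᵢ² = 0.12² + 0.12² + 0.30² + 0.02² + 0.06² + 0.36² + 0.02² = 0.0144 + 0.0144 + 0.0900 + 0.0004 + 0.0036 + 0.1296 + 0.0004 = 0.2528
B_Song = 1 / 0.2528 = 3.9557
Highest B → broadest niche (most generalist): Swamp Sparrow (B = 4.57).

Swamp Sparrow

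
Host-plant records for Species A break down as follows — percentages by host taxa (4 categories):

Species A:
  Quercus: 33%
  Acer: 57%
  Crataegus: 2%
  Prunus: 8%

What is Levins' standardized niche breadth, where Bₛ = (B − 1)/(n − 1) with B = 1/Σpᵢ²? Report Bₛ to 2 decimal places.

Convert percentages to proportions (divide by 100).
Σpᵢ² = 0.33² + 0.57² + 0.02² + 0.08² = 0.1089 + 0.3249 + 0.0004 + 0.0064 = 0.4406
B = 1 / 0.4406 = 2.2696
Bₛ = (B − 1)/(n − 1) = (2.2696 − 1)/(4 − 1) = 1.2696/3 = 0.4232

0.42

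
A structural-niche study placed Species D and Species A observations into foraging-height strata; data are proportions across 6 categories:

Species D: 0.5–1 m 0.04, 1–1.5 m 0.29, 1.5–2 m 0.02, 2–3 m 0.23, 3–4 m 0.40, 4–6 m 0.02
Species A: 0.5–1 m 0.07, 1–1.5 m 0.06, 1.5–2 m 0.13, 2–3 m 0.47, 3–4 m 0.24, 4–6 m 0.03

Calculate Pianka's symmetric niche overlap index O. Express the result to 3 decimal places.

0.753

Σ p₁ᵢp₂ᵢ = 0.0028 + 0.0174 + 0.0026 + 0.1081 + 0.0960 + 0.0006 = 0.2275
Σp_1ᵢ² = 0.04² + 0.29² + 0.02² + 0.23² + 0.40² + 0.02² = 0.0016 + 0.0841 + 0.0004 + 0.0529 + 0.1600 + 0.0004 = 0.2994
Σp_2ᵢ² = 0.07² + 0.06² + 0.13² + 0.47² + 0.24² + 0.03² = 0.0049 + 0.0036 + 0.0169 + 0.2209 + 0.0576 + 0.0009 = 0.3048
O = 0.2275 / √(0.2994 × 0.3048) = 0.2275 / 0.302088 = 0.75309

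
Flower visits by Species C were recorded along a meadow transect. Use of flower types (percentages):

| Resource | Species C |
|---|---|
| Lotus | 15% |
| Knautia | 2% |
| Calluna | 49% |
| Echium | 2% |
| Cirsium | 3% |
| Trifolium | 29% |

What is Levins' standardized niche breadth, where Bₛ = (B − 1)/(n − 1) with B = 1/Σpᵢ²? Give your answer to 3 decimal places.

Convert percentages to proportions (divide by 100).
Σpᵢ² = 0.15² + 0.02² + 0.49² + 0.02² + 0.03² + 0.29² = 0.0225 + 0.0004 + 0.2401 + 0.0004 + 0.0009 + 0.0841 = 0.3484
B = 1 / 0.3484 = 2.87026
Bₛ = (B − 1)/(n − 1) = (2.87026 − 1)/(6 − 1) = 1.87026/5 = 0.37405

0.374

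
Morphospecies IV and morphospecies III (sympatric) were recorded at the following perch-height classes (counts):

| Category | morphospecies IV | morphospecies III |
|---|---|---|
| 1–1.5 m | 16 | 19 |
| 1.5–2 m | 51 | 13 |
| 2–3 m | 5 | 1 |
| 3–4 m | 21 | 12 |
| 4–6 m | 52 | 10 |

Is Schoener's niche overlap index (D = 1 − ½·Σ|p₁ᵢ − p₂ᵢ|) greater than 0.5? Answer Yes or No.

Yes

Proportions for morphospecies IV (n=145): 16/145=0.1103, 51/145=0.3517, 5/145=0.0345, 21/145=0.1448, 52/145=0.3586
Proportions for morphospecies III (n=55): 19/55=0.3455, 13/55=0.2364, 1/55=0.0182, 12/55=0.2182, 10/55=0.1818
Σ|p₁ᵢ − p₂ᵢ| = 0.2352 + 0.1153 + 0.0163 + 0.0734 + 0.1768 = 0.6170
D = 1 − ½ × 0.6170 = 1 − 0.30850 = 0.69150
D = 0.69150 > 0.5 → Yes.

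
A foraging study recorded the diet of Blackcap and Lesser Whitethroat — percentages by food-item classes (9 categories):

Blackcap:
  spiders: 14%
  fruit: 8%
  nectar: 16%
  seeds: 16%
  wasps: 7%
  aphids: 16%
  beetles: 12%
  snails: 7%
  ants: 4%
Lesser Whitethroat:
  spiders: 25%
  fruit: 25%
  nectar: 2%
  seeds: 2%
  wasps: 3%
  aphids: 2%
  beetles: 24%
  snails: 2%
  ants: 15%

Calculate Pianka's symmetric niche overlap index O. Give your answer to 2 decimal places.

Convert percentages to proportions (divide by 100).
Σ p₁ᵢp₂ᵢ = 0.0350 + 0.0200 + 0.0032 + 0.0032 + 0.0021 + 0.0032 + 0.0288 + 0.0014 + 0.0060 = 0.1029
Σp_1ᵢ² = 0.14² + 0.08² + 0.16² + 0.16² + 0.07² + 0.16² + 0.12² + 0.07² + 0.04² = 0.0196 + 0.0064 + 0.0256 + 0.0256 + 0.0049 + 0.0256 + 0.0144 + 0.0049 + 0.0016 = 0.1286
Σp_2ᵢ² = 0.25² + 0.25² + 0.02² + 0.02² + 0.03² + 0.02² + 0.24² + 0.02² + 0.15² = 0.0625 + 0.0625 + 0.0004 + 0.0004 + 0.0009 + 0.0004 + 0.0576 + 0.0004 + 0.0225 = 0.2076
O = 0.1029 / √(0.1286 × 0.2076) = 0.1029 / 0.16339 = 0.6298

0.63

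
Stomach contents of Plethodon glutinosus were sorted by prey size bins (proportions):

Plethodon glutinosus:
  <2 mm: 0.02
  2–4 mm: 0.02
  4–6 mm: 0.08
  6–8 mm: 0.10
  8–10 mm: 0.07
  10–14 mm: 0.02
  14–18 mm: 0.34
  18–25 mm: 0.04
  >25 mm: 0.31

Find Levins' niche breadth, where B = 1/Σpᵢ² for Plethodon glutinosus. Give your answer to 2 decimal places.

Σpᵢ² = 0.02² + 0.02² + 0.08² + 0.10² + 0.07² + 0.02² + 0.34² + 0.04² + 0.31² = 0.0004 + 0.0004 + 0.0064 + 0.0100 + 0.0049 + 0.0004 + 0.1156 + 0.0016 + 0.0961 = 0.2358
B = 1 / 0.2358 = 4.2409

4.24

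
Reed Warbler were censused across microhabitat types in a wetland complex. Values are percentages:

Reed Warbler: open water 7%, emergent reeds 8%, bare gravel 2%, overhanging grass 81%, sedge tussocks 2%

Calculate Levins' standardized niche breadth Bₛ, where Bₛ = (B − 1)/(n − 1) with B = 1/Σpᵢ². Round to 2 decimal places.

Convert percentages to proportions (divide by 100).
Σpᵢ² = 0.07² + 0.08² + 0.02² + 0.81² + 0.02² = 0.0049 + 0.0064 + 0.0004 + 0.6561 + 0.0004 = 0.6682
B = 1 / 0.6682 = 1.4966
Bₛ = (B − 1)/(n − 1) = (1.4966 − 1)/(5 − 1) = 0.4966/4 = 0.1242

0.12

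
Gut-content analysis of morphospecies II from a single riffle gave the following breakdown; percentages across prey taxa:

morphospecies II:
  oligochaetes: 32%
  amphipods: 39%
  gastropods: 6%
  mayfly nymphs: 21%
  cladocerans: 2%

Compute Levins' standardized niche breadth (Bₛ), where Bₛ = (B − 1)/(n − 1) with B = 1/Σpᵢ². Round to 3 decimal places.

Convert percentages to proportions (divide by 100).
Σpᵢ² = 0.32² + 0.39² + 0.06² + 0.21² + 0.02² = 0.1024 + 0.1521 + 0.0036 + 0.0441 + 0.0004 = 0.3026
B = 1 / 0.3026 = 3.30469
Bₛ = (B − 1)/(n − 1) = (3.30469 − 1)/(5 − 1) = 2.30469/4 = 0.57617

0.576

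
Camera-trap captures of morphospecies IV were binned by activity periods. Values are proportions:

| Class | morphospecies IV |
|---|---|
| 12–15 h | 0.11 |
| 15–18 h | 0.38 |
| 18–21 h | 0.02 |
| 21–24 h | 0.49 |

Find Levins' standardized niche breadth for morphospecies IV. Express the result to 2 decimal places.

Σpᵢ² = 0.11² + 0.38² + 0.02² + 0.49² = 0.0121 + 0.1444 + 0.0004 + 0.2401 = 0.3970
B = 1 / 0.3970 = 2.5189
Bₛ = (B − 1)/(n − 1) = (2.5189 − 1)/(4 − 1) = 1.5189/3 = 0.5063

0.51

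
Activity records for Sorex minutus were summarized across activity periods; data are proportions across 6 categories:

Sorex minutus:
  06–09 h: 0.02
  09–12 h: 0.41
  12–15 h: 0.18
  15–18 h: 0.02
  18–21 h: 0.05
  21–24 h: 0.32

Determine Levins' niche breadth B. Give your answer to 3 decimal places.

3.266

Σpᵢ² = 0.02² + 0.41² + 0.18² + 0.02² + 0.05² + 0.32² = 0.0004 + 0.1681 + 0.0324 + 0.0004 + 0.0025 + 0.1024 = 0.3062
B = 1 / 0.3062 = 3.26584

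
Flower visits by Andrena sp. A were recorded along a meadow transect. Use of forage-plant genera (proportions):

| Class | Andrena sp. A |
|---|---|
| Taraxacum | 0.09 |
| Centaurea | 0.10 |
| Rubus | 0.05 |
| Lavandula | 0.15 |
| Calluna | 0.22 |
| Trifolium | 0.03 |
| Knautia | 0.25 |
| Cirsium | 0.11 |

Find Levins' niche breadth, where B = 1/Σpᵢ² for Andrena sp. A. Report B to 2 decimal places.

5.99

Σpᵢ² = 0.09² + 0.10² + 0.05² + 0.15² + 0.22² + 0.03² + 0.25² + 0.11² = 0.0081 + 0.0100 + 0.0025 + 0.0225 + 0.0484 + 0.0009 + 0.0625 + 0.0121 = 0.1670
B = 1 / 0.1670 = 5.9880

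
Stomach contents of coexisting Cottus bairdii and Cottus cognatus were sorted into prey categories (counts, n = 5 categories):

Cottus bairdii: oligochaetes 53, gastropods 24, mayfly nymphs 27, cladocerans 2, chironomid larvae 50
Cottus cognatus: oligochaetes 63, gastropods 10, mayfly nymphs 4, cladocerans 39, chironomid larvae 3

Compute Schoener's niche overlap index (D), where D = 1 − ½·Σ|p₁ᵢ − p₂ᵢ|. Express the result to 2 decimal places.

Proportions for Cottus bairdii (n=156): 53/156=0.3397, 24/156=0.1538, 27/156=0.1731, 2/156=0.0128, 50/156=0.3205
Proportions for Cottus cognatus (n=119): 63/119=0.5294, 10/119=0.0840, 4/119=0.0336, 39/119=0.3277, 3/119=0.0252
Σ|p₁ᵢ − p₂ᵢ| = 0.1897 + 0.0698 + 0.1395 + 0.3149 + 0.2953 = 1.0092
D = 1 − ½ × 1.0092 = 1 − 0.50460 = 0.49540

0.50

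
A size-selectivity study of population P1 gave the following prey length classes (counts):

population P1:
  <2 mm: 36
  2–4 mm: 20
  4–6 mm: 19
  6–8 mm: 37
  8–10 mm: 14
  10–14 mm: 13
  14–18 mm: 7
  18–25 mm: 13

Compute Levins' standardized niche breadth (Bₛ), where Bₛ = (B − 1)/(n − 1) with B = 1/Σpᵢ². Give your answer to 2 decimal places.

0.76

Proportions for population P1 (n=159): 36/159=0.2264, 20/159=0.1258, 19/159=0.1195, 37/159=0.2327, 14/159=0.0881, 13/159=0.0818, 7/159=0.0440, 13/159=0.0818
Σpᵢ² = 0.2264² + 0.1258² + 0.1195² + 0.2327² + 0.0881² + 0.0818² + 0.0440² + 0.0818² = 0.051257 + 0.015826 + 0.014280 + 0.054149 + 0.007762 + 0.006691 + 0.001936 + 0.006691 = 0.158592
B = 1 / 0.158592 = 6.3055
Bₛ = (B − 1)/(n − 1) = (6.3055 − 1)/(8 − 1) = 5.3055/7 = 0.7579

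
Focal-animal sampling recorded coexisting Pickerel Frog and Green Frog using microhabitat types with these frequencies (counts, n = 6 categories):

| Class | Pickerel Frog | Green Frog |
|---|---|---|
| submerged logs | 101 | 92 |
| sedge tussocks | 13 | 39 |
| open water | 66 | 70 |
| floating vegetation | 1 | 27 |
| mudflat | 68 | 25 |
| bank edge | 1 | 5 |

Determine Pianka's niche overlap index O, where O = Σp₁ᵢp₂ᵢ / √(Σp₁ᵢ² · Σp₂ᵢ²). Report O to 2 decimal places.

0.91

Proportions for Pickerel Frog (n=250): 101/250=0.4040, 13/250=0.0520, 66/250=0.2640, 1/250=0.0040, 68/250=0.2720, 1/250=0.0040
Proportions for Green Frog (n=258): 92/258=0.3566, 39/258=0.1512, 70/258=0.2713, 27/258=0.1047, 25/258=0.0969, 5/258=0.0194
Σ p₁ᵢp₂ᵢ = 0.144066 + 0.007862 + 0.071623 + 0.000419 + 0.026357 + 0.000078 = 0.250405
Σp_1ᵢ² = 0.4040² + 0.0520² + 0.2640² + 0.0040² + 0.2720² + 0.0040² = 0.163216 + 0.002704 + 0.069696 + 0.000016 + 0.073984 + 0.000016 = 0.309632
Σp_2ᵢ² = 0.3566² + 0.1512² + 0.2713² + 0.1047² + 0.0969² + 0.0194² = 0.127164 + 0.022861 + 0.073604 + 0.010962 + 0.009390 + 0.000376 = 0.244357
O = 0.250405 / √(0.309632 × 0.244357) = 0.250405 / 0.2750650 = 0.9103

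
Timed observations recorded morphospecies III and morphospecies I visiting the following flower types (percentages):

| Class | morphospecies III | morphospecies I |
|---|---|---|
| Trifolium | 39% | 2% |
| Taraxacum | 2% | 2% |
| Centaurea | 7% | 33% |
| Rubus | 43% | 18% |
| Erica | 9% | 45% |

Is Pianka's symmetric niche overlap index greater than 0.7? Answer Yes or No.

Convert percentages to proportions (divide by 100).
Σ p₁ᵢp₂ᵢ = 0.0078 + 0.0004 + 0.0231 + 0.0774 + 0.0405 = 0.1492
Σp_1ᵢ² = 0.39² + 0.02² + 0.07² + 0.43² + 0.09² = 0.1521 + 0.0004 + 0.0049 + 0.1849 + 0.0081 = 0.3504
Σp_2ᵢ² = 0.02² + 0.02² + 0.33² + 0.18² + 0.45² = 0.0004 + 0.0004 + 0.1089 + 0.0324 + 0.2025 = 0.3446
O = 0.1492 / √(0.3504 × 0.3446) = 0.1492 / 0.34749 = 0.4294
O = 0.4294 < 0.7 → No.

No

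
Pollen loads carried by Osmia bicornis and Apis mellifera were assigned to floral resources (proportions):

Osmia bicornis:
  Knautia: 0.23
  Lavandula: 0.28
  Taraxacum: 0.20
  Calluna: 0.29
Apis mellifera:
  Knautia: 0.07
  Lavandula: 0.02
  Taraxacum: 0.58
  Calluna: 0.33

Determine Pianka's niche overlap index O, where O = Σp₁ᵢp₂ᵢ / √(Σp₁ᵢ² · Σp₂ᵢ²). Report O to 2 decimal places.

Σ p₁ᵢp₂ᵢ = 0.0161 + 0.0056 + 0.1160 + 0.0957 = 0.2334
Σp_1ᵢ² = 0.23² + 0.28² + 0.20² + 0.29² = 0.0529 + 0.0784 + 0.0400 + 0.0841 = 0.2554
Σp_2ᵢ² = 0.07² + 0.02² + 0.58² + 0.33² = 0.0049 + 0.0004 + 0.3364 + 0.1089 = 0.4506
O = 0.2334 / √(0.2554 × 0.4506) = 0.2334 / 0.33924 = 0.6880

0.69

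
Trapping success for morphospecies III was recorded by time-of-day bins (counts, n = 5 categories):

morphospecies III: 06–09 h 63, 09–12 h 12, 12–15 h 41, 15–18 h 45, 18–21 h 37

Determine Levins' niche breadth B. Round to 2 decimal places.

4.27

Proportions for morphospecies III (n=198): 63/198=0.3182, 12/198=0.0606, 41/198=0.2071, 45/198=0.2273, 37/198=0.1869
Σpᵢ² = 0.3182² + 0.0606² + 0.2071² + 0.2273² + 0.1869² = 0.101251 + 0.003672 + 0.042890 + 0.051665 + 0.034932 = 0.234410
B = 1 / 0.234410 = 4.2660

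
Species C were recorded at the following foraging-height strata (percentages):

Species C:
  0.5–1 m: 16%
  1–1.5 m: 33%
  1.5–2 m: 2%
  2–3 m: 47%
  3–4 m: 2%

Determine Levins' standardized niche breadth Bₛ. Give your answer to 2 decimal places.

Convert percentages to proportions (divide by 100).
Σpᵢ² = 0.16² + 0.33² + 0.02² + 0.47² + 0.02² = 0.0256 + 0.1089 + 0.0004 + 0.2209 + 0.0004 = 0.3562
B = 1 / 0.3562 = 2.8074
Bₛ = (B − 1)/(n − 1) = (2.8074 − 1)/(5 − 1) = 1.8074/4 = 0.4519

0.45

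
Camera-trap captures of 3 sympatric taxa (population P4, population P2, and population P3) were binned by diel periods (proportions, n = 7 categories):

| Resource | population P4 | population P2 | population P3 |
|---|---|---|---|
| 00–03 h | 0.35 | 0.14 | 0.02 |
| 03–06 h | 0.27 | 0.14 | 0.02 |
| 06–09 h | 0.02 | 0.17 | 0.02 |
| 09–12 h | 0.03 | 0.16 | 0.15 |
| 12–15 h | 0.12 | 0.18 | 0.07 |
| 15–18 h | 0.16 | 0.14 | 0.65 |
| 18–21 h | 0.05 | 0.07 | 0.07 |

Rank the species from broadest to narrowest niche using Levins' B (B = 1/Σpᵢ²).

population P2 > population P4 > population P3

Σp_P4ᵢ² = 0.35² + 0.27² + 0.02² + 0.03² + 0.12² + 0.16² + 0.05² = 0.1225 + 0.0729 + 0.0004 + 0.0009 + 0.0144 + 0.0256 + 0.0025 = 0.2392
B_P4 = 1 / 0.2392 = 4.1806
Σp_P2ᵢ² = 0.14² + 0.14² + 0.17² + 0.16² + 0.18² + 0.14² + 0.07² = 0.0196 + 0.0196 + 0.0289 + 0.0256 + 0.0324 + 0.0196 + 0.0049 = 0.1506
B_P2 = 1 / 0.1506 = 6.6401
Σp_P3ᵢ² = 0.02² + 0.02² + 0.02² + 0.15² + 0.07² + 0.65² + 0.07² = 0.0004 + 0.0004 + 0.0004 + 0.0225 + 0.0049 + 0.4225 + 0.0049 = 0.4560
B_P3 = 1 / 0.4560 = 2.1930
Ranking by B (broadest → narrowest): population P2 (6.64) > population P4 (4.18) > population P3 (2.19)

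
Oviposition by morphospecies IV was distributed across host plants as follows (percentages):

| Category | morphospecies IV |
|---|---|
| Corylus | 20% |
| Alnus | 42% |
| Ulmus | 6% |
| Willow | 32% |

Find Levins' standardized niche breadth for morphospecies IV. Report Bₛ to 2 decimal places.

0.70

Convert percentages to proportions (divide by 100).
Σpᵢ² = 0.20² + 0.42² + 0.06² + 0.32² = 0.0400 + 0.1764 + 0.0036 + 0.1024 = 0.3224
B = 1 / 0.3224 = 3.1017
Bₛ = (B − 1)/(n − 1) = (3.1017 − 1)/(4 − 1) = 2.1017/3 = 0.7006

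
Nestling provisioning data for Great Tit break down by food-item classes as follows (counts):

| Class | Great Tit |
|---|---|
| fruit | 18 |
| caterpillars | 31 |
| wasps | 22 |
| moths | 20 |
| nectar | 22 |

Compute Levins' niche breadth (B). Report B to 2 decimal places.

Proportions for Great Tit (n=113): 18/113=0.1593, 31/113=0.2743, 22/113=0.1947, 20/113=0.1770, 22/113=0.1947
Σpᵢ² = 0.1593² + 0.2743² + 0.1947² + 0.1770² + 0.1947² = 0.025376 + 0.075240 + 0.037908 + 0.031329 + 0.037908 = 0.207761
B = 1 / 0.207761 = 4.8132

4.81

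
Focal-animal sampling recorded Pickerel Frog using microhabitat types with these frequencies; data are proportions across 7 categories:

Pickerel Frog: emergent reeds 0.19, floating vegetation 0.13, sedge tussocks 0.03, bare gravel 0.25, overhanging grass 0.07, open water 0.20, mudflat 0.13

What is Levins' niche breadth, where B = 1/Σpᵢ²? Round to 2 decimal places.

Σpᵢ² = 0.19² + 0.13² + 0.03² + 0.25² + 0.07² + 0.20² + 0.13² = 0.0361 + 0.0169 + 0.0009 + 0.0625 + 0.0049 + 0.0400 + 0.0169 = 0.1782
B = 1 / 0.1782 = 5.6117

5.61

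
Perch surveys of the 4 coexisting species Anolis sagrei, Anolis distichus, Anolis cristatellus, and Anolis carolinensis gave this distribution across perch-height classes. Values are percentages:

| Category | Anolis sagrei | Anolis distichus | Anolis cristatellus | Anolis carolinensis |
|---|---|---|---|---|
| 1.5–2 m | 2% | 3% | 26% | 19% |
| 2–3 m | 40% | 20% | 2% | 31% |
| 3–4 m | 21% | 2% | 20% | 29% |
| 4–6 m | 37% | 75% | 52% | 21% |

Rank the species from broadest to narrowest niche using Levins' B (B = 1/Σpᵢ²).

Anolis carolinensis > Anolis sagrei > Anolis cristatellus > Anolis distichus

Convert percentages to proportions (divide by 100).
Σp_sagrᵢ² = 0.02² + 0.40² + 0.21² + 0.37² = 0.0004 + 0.1600 + 0.0441 + 0.1369 = 0.3414
B_sagr = 1 / 0.3414 = 2.9291
Σp_distᵢ² = 0.03² + 0.20² + 0.02² + 0.75² = 0.0009 + 0.0400 + 0.0004 + 0.5625 = 0.6038
B_dist = 1 / 0.6038 = 1.6562
Σp_crisᵢ² = 0.26² + 0.02² + 0.20² + 0.52² = 0.0676 + 0.0004 + 0.0400 + 0.2704 = 0.3784
B_cris = 1 / 0.3784 = 2.6427
Σp_caroᵢ² = 0.19² + 0.31² + 0.29² + 0.21² = 0.0361 + 0.0961 + 0.0841 + 0.0441 = 0.2604
B_caro = 1 / 0.2604 = 3.8402
Ranking by B (broadest → narrowest): Anolis carolinensis (3.84) > Anolis sagrei (2.93) > Anolis cristatellus (2.64) > Anolis distichus (1.66)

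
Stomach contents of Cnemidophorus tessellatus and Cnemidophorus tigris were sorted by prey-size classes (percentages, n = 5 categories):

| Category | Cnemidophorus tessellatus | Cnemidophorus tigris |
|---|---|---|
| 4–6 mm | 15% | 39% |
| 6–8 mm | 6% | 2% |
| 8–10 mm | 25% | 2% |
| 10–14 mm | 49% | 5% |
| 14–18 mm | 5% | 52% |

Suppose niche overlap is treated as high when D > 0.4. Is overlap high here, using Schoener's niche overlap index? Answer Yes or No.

Convert percentages to proportions (divide by 100).
Σ|p₁ᵢ − p₂ᵢ| = 0.24 + 0.04 + 0.23 + 0.44 + 0.47 = 1.42
D = 1 − ½ × 1.42 = 1 − 0.710 = 0.2900
D = 0.2900 < 0.4 → No.

No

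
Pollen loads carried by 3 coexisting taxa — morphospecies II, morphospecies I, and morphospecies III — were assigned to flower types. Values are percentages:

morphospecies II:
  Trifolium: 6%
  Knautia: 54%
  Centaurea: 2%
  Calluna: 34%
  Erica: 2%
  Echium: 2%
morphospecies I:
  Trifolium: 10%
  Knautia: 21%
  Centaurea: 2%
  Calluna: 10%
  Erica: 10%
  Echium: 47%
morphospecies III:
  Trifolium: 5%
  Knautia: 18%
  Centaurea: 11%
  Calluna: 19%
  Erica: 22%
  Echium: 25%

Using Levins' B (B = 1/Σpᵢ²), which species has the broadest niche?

morphospecies III

Convert percentages to proportions (divide by 100).
Σp_IIᵢ² = 0.06² + 0.54² + 0.02² + 0.34² + 0.02² + 0.02² = 0.0036 + 0.2916 + 0.0004 + 0.1156 + 0.0004 + 0.0004 = 0.4120
B_II = 1 / 0.4120 = 2.4272
Σp_Iᵢ² = 0.10² + 0.21² + 0.02² + 0.10² + 0.10² + 0.47² = 0.0100 + 0.0441 + 0.0004 + 0.0100 + 0.0100 + 0.2209 = 0.2954
B_I = 1 / 0.2954 = 3.3852
Σp_IIIᵢ² = 0.05² + 0.18² + 0.11² + 0.19² + 0.22² + 0.25² = 0.0025 + 0.0324 + 0.0121 + 0.0361 + 0.0484 + 0.0625 = 0.1940
B_III = 1 / 0.1940 = 5.1546
Highest B → broadest niche (most generalist): morphospecies III (B = 5.15).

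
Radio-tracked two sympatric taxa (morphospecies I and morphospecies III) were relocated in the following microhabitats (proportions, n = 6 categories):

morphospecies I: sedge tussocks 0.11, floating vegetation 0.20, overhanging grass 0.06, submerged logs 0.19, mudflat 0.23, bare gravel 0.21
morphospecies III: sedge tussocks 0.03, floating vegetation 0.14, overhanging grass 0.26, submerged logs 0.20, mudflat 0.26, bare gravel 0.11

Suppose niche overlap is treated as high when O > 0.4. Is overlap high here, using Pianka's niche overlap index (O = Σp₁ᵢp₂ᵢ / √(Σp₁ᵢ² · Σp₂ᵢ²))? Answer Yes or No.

Σ p₁ᵢp₂ᵢ = 0.0033 + 0.0280 + 0.0156 + 0.0380 + 0.0598 + 0.0231 = 0.1678
Σp_1ᵢ² = 0.11² + 0.20² + 0.06² + 0.19² + 0.23² + 0.21² = 0.0121 + 0.0400 + 0.0036 + 0.0361 + 0.0529 + 0.0441 = 0.1888
Σp_2ᵢ² = 0.03² + 0.14² + 0.26² + 0.20² + 0.26² + 0.11² = 0.0009 + 0.0196 + 0.0676 + 0.0400 + 0.0676 + 0.0121 = 0.2078
O = 0.1678 / √(0.1888 × 0.2078) = 0.1678 / 0.19807 = 0.8472
O = 0.8472 > 0.4 → Yes.

Yes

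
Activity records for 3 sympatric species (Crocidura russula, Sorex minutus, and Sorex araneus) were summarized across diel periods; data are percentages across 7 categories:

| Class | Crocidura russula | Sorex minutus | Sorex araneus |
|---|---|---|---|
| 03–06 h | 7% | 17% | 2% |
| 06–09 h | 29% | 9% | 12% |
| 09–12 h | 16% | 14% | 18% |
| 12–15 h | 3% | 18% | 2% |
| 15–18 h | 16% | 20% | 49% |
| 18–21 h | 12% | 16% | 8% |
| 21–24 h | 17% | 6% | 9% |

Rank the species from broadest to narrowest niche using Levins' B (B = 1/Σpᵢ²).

Sorex minutus > Crocidura russula > Sorex araneus

Convert percentages to proportions (divide by 100).
Σp_russᵢ² = 0.07² + 0.29² + 0.16² + 0.03² + 0.16² + 0.12² + 0.17² = 0.0049 + 0.0841 + 0.0256 + 0.0009 + 0.0256 + 0.0144 + 0.0289 = 0.1844
B_russ = 1 / 0.1844 = 5.4230
Σp_minuᵢ² = 0.17² + 0.09² + 0.14² + 0.18² + 0.20² + 0.16² + 0.06² = 0.0289 + 0.0081 + 0.0196 + 0.0324 + 0.0400 + 0.0256 + 0.0036 = 0.1582
B_minu = 1 / 0.1582 = 6.3211
Σp_aranᵢ² = 0.02² + 0.12² + 0.18² + 0.02² + 0.49² + 0.08² + 0.09² = 0.0004 + 0.0144 + 0.0324 + 0.0004 + 0.2401 + 0.0064 + 0.0081 = 0.3022
B_aran = 1 / 0.3022 = 3.3091
Ranking by B (broadest → narrowest): Sorex minutus (6.32) > Crocidura russula (5.42) > Sorex araneus (3.31)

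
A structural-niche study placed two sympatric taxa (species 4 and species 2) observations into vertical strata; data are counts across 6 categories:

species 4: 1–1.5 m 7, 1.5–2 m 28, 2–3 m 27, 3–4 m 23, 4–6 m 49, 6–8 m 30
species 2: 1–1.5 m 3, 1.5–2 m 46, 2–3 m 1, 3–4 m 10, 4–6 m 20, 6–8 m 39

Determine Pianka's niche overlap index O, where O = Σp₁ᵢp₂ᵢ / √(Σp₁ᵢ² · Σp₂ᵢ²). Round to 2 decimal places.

0.79

Proportions for species 4 (n=164): 7/164=0.0427, 28/164=0.1707, 27/164=0.1646, 23/164=0.1402, 49/164=0.2988, 30/164=0.1829
Proportions for species 2 (n=119): 3/119=0.0252, 46/119=0.3866, 1/119=0.0084, 10/119=0.0840, 20/119=0.1681, 39/119=0.3277
Σ p₁ᵢp₂ᵢ = 0.001076 + 0.065993 + 0.001383 + 0.011777 + 0.050228 + 0.059936 = 0.190393
Σp_1ᵢ² = 0.0427² + 0.1707² + 0.1646² + 0.1402² + 0.2988² + 0.1829² = 0.001823 + 0.029138 + 0.027093 + 0.019656 + 0.089281 + 0.033452 = 0.200443
Σp_2ᵢ² = 0.0252² + 0.3866² + 0.0084² + 0.0840² + 0.1681² + 0.3277² = 0.000635 + 0.149460 + 0.000071 + 0.007056 + 0.028258 + 0.107387 = 0.292867
O = 0.190393 / √(0.200443 × 0.292867) = 0.190393 / 0.2422873 = 0.7858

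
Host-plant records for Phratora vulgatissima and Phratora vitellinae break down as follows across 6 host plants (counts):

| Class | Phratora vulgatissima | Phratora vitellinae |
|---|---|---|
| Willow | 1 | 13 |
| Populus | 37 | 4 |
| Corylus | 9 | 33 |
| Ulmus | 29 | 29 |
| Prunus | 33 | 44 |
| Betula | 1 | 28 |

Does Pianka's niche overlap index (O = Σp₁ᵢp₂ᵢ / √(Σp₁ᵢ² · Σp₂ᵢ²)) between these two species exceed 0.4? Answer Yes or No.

Yes

Proportions for Phratora vulgatissima (n=110): 1/110=0.0091, 37/110=0.3364, 9/110=0.0818, 29/110=0.2636, 33/110=0.3000, 1/110=0.0091
Proportions for Phratora vitellinae (n=151): 13/151=0.0861, 4/151=0.0265, 33/151=0.2185, 29/151=0.1921, 44/151=0.2914, 28/151=0.1854
Σ p₁ᵢp₂ᵢ = 0.000784 + 0.008915 + 0.017873 + 0.050638 + 0.087420 + 0.001687 = 0.167317
Σp_1ᵢ² = 0.0091² + 0.3364² + 0.0818² + 0.2636² + 0.3000² + 0.0091² = 0.000083 + 0.113165 + 0.006691 + 0.069485 + 0.090000 + 0.000083 = 0.279507
Σp_2ᵢ² = 0.0861² + 0.0265² + 0.2185² + 0.1921² + 0.2914² + 0.1854² = 0.007413 + 0.000702 + 0.047742 + 0.036902 + 0.084914 + 0.034373 = 0.212046
O = 0.167317 / √(0.279507 × 0.212046) = 0.167317 / 0.2434509 = 0.6873
O = 0.6873 > 0.4 → Yes.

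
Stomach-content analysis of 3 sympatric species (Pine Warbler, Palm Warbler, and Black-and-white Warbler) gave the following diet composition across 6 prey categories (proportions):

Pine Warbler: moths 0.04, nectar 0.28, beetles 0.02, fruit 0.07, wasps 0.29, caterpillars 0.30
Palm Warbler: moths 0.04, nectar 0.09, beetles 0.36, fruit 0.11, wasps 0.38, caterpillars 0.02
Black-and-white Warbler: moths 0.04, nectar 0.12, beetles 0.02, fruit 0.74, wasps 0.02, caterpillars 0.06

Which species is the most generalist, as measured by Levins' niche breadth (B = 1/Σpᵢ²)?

Pine Warbler

Σp_Pineᵢ² = 0.04² + 0.28² + 0.02² + 0.07² + 0.29² + 0.30² = 0.0016 + 0.0784 + 0.0004 + 0.0049 + 0.0841 + 0.0900 = 0.2594
B_Pine = 1 / 0.2594 = 3.8551
Σp_Palmᵢ² = 0.04² + 0.09² + 0.36² + 0.11² + 0.38² + 0.02² = 0.0016 + 0.0081 + 0.1296 + 0.0121 + 0.1444 + 0.0004 = 0.2962
B_Palm = 1 / 0.2962 = 3.3761
Σp_Blacᵢ² = 0.04² + 0.12² + 0.02² + 0.74² + 0.02² + 0.06² = 0.0016 + 0.0144 + 0.0004 + 0.5476 + 0.0004 + 0.0036 = 0.5680
B_Blac = 1 / 0.5680 = 1.7606
Highest B → broadest niche (most generalist): Pine Warbler (B = 3.86).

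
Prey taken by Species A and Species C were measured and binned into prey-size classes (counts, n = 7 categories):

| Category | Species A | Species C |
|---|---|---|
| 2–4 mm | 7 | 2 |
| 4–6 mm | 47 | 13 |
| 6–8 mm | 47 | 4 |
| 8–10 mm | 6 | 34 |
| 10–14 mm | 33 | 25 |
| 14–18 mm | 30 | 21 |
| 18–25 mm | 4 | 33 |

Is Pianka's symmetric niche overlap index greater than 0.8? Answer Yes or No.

Proportions for Species A (n=174): 7/174=0.0402, 47/174=0.2701, 47/174=0.2701, 6/174=0.0345, 33/174=0.1897, 30/174=0.1724, 4/174=0.0230
Proportions for Species C (n=132): 2/132=0.0152, 13/132=0.0985, 4/132=0.0303, 34/132=0.2576, 25/132=0.1894, 21/132=0.1591, 33/132=0.2500
Σ p₁ᵢp₂ᵢ = 0.000611 + 0.026605 + 0.008184 + 0.008887 + 0.035929 + 0.027429 + 0.005750 = 0.113395
Σp_1ᵢ² = 0.0402² + 0.2701² + 0.2701² + 0.0345² + 0.1897² + 0.1724² + 0.0230² = 0.001616 + 0.072954 + 0.072954 + 0.001190 + 0.035986 + 0.029722 + 0.000529 = 0.214951
Σp_2ᵢ² = 0.0152² + 0.0985² + 0.0303² + 0.2576² + 0.1894² + 0.1591² + 0.2500² = 0.000231 + 0.009702 + 0.000918 + 0.066358 + 0.035872 + 0.025313 + 0.062500 = 0.200894
O = 0.113395 / √(0.214951 × 0.200894) = 0.113395 / 0.2078037 = 0.5457
O = 0.5457 < 0.8 → No.

No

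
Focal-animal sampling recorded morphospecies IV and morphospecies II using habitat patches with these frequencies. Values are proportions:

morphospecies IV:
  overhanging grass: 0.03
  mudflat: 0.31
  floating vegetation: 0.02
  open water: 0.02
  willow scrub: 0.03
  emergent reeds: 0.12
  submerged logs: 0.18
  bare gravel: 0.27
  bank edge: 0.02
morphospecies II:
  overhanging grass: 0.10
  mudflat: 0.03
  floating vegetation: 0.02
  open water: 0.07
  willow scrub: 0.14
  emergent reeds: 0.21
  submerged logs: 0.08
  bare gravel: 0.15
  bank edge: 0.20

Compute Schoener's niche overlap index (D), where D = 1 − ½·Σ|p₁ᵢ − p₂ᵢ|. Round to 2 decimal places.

Σ|p₁ᵢ − p₂ᵢ| = 0.07 + 0.28 + 0.00 + 0.05 + 0.11 + 0.09 + 0.10 + 0.12 + 0.18 = 1.00
D = 1 − ½ × 1.00 = 1 − 0.500 = 0.5000

0.50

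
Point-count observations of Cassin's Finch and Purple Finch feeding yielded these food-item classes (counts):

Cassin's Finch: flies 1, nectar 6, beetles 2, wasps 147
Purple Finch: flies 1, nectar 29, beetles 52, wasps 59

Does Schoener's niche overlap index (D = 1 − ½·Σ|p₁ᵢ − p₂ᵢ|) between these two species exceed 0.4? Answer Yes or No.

Proportions for Cassin's Finch (n=156): 1/156=0.0064, 6/156=0.0385, 2/156=0.0128, 147/156=0.9423
Proportions for Purple Finch (n=141): 1/141=0.0071, 29/141=0.2057, 52/141=0.3688, 59/141=0.4184
Σ|p₁ᵢ − p₂ᵢ| = 0.0007 + 0.1672 + 0.3560 + 0.5239 = 1.0478
D = 1 − ½ × 1.0478 = 1 − 0.52390 = 0.47610
D = 0.47610 > 0.4 → Yes.

Yes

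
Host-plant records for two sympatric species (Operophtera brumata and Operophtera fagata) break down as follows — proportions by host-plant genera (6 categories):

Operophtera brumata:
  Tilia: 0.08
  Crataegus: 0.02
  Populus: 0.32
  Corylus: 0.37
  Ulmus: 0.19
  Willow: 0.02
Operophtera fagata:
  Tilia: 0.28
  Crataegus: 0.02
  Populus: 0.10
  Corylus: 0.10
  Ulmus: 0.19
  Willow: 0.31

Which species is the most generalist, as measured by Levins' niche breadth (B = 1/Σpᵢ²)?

Operophtera fagata

Σp_brumᵢ² = 0.08² + 0.02² + 0.32² + 0.37² + 0.19² + 0.02² = 0.0064 + 0.0004 + 0.1024 + 0.1369 + 0.0361 + 0.0004 = 0.2826
B_brum = 1 / 0.2826 = 3.5386
Σp_fagaᵢ² = 0.28² + 0.02² + 0.10² + 0.10² + 0.19² + 0.31² = 0.0784 + 0.0004 + 0.0100 + 0.0100 + 0.0361 + 0.0961 = 0.2310
B_faga = 1 / 0.2310 = 4.3290
Highest B → broadest niche (most generalist): Operophtera fagata (B = 4.33).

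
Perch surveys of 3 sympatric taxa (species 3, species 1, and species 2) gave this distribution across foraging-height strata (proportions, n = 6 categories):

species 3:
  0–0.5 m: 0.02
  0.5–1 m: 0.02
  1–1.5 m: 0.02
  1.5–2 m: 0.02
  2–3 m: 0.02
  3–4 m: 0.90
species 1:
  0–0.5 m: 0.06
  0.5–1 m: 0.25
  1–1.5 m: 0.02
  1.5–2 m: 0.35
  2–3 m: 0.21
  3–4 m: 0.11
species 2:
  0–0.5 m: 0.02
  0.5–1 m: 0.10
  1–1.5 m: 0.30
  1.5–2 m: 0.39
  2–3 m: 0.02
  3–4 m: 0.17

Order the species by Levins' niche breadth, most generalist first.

Σp_3ᵢ² = 0.02² + 0.02² + 0.02² + 0.02² + 0.02² + 0.90² = 0.0004 + 0.0004 + 0.0004 + 0.0004 + 0.0004 + 0.8100 = 0.8120
B_3 = 1 / 0.8120 = 1.2315
Σp_1ᵢ² = 0.06² + 0.25² + 0.02² + 0.35² + 0.21² + 0.11² = 0.0036 + 0.0625 + 0.0004 + 0.1225 + 0.0441 + 0.0121 = 0.2452
B_1 = 1 / 0.2452 = 4.0783
Σp_2ᵢ² = 0.02² + 0.10² + 0.30² + 0.39² + 0.02² + 0.17² = 0.0004 + 0.0100 + 0.0900 + 0.1521 + 0.0004 + 0.0289 = 0.2818
B_2 = 1 / 0.2818 = 3.5486
Ranking by B (broadest → narrowest): species 1 (4.08) > species 2 (3.55) > species 3 (1.23)

species 1 > species 2 > species 3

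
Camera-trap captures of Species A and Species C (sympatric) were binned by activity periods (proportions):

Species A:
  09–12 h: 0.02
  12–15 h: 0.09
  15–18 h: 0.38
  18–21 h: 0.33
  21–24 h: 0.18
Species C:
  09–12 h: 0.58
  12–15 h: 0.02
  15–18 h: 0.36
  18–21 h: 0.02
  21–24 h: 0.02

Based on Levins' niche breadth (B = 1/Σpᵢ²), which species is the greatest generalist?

Species A

Σp_Aᵢ² = 0.02² + 0.09² + 0.38² + 0.33² + 0.18² = 0.0004 + 0.0081 + 0.1444 + 0.1089 + 0.0324 = 0.2942
B_A = 1 / 0.2942 = 3.3990
Σp_Cᵢ² = 0.58² + 0.02² + 0.36² + 0.02² + 0.02² = 0.3364 + 0.0004 + 0.1296 + 0.0004 + 0.0004 = 0.4672
B_C = 1 / 0.4672 = 2.1404
Highest B → broadest niche (most generalist): Species A (B = 3.40).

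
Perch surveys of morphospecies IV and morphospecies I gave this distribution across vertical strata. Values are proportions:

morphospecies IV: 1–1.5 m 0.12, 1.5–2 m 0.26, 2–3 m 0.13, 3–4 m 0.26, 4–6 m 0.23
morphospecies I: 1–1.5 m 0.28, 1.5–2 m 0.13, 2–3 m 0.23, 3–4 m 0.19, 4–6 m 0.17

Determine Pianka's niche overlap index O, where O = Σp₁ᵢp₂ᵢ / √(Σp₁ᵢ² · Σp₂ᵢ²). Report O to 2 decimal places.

0.86

Σ p₁ᵢp₂ᵢ = 0.0336 + 0.0338 + 0.0299 + 0.0494 + 0.0391 = 0.1858
Σp_1ᵢ² = 0.12² + 0.26² + 0.13² + 0.26² + 0.23² = 0.0144 + 0.0676 + 0.0169 + 0.0676 + 0.0529 = 0.2194
Σp_2ᵢ² = 0.28² + 0.13² + 0.23² + 0.19² + 0.17² = 0.0784 + 0.0169 + 0.0529 + 0.0361 + 0.0289 = 0.2132
O = 0.1858 / √(0.2194 × 0.2132) = 0.1858 / 0.21628 = 0.8591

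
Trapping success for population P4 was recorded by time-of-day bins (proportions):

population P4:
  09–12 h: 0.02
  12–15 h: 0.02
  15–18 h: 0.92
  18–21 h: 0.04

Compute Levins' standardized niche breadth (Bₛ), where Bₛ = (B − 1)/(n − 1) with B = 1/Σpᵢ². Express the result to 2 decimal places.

0.06

Σpᵢ² = 0.02² + 0.02² + 0.92² + 0.04² = 0.0004 + 0.0004 + 0.8464 + 0.0016 = 0.8488
B = 1 / 0.8488 = 1.1781
Bₛ = (B − 1)/(n − 1) = (1.1781 − 1)/(4 − 1) = 0.1781/3 = 0.0594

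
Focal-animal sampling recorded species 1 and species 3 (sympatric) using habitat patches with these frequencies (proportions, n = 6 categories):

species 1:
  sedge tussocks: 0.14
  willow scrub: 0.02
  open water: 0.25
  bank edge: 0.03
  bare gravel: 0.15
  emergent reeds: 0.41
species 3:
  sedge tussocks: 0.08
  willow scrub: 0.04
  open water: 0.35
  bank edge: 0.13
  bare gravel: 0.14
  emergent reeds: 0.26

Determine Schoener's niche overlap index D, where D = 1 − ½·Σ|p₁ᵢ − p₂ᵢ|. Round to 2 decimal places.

Σ|p₁ᵢ − p₂ᵢ| = 0.06 + 0.02 + 0.10 + 0.10 + 0.01 + 0.15 = 0.44
D = 1 − ½ × 0.44 = 1 − 0.220 = 0.7800

0.78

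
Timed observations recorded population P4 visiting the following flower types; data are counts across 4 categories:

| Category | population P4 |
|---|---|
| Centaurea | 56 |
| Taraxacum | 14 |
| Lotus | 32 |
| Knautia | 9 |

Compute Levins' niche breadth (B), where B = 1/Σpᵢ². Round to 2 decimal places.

Proportions for population P4 (n=111): 56/111=0.5045, 14/111=0.1261, 32/111=0.2883, 9/111=0.0811
Σpᵢ² = 0.5045² + 0.1261² + 0.2883² + 0.0811² = 0.254520 + 0.015901 + 0.083117 + 0.006577 = 0.360115
B = 1 / 0.360115 = 2.7769

2.78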